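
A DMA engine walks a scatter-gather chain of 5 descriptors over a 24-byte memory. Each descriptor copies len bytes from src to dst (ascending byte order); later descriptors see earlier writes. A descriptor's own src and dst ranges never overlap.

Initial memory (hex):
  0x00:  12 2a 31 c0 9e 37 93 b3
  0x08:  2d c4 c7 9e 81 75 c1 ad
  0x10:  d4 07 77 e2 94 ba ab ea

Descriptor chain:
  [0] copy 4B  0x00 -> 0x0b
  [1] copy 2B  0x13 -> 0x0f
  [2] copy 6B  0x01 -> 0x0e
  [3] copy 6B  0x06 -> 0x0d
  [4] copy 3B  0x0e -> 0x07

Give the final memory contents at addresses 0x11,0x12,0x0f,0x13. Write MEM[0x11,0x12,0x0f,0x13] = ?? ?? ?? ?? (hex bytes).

#0 dst[0x0b+4] := {0x12,0x2a,0x31,0xc0}
#1 dst[0x0f+2] := {0xe2,0x94}
#2 dst[0x0e+6] := {0x2a,0x31,0xc0,0x9e,0x37,0x93}
#3 dst[0x0d+6] := {0x93,0xb3,0x2d,0xc4,0xc7,0x12}
#4 dst[0x07+3] := {0xb3,0x2d,0xc4}
query mem[0x11]=0xc7, mem[0x12]=0x12, mem[0x0f]=0x2d, mem[0x13]=0x93

MEM[0x11,0x12,0x0f,0x13] = c7 12 2d 93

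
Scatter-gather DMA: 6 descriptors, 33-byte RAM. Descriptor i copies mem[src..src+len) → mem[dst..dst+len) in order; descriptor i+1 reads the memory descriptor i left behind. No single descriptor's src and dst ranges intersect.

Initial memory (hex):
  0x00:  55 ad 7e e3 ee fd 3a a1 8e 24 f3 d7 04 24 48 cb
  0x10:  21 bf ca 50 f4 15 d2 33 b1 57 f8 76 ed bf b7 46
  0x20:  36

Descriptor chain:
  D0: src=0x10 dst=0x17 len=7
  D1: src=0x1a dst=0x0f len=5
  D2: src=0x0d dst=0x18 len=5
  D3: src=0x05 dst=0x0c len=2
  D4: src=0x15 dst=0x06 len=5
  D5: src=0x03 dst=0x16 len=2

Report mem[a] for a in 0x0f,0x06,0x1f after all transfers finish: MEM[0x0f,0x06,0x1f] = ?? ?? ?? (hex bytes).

#0 dst[0x17+7] := {0x21,0xbf,0xca,0x50,0xf4,0x15,0xd2}
#1 dst[0x0f+5] := {0x50,0xf4,0x15,0xd2,0xb7}
#2 dst[0x18+5] := {0x24,0x48,0x50,0xf4,0x15}
#3 dst[0x0c+2] := {0xfd,0x3a}
#4 dst[0x06+5] := {0x15,0xd2,0x21,0x24,0x48}
#5 dst[0x16+2] := {0xe3,0xee}
query mem[0x0f]=0x50, mem[0x06]=0x15, mem[0x1f]=0x46

MEM[0x0f,0x06,0x1f] = 50 15 46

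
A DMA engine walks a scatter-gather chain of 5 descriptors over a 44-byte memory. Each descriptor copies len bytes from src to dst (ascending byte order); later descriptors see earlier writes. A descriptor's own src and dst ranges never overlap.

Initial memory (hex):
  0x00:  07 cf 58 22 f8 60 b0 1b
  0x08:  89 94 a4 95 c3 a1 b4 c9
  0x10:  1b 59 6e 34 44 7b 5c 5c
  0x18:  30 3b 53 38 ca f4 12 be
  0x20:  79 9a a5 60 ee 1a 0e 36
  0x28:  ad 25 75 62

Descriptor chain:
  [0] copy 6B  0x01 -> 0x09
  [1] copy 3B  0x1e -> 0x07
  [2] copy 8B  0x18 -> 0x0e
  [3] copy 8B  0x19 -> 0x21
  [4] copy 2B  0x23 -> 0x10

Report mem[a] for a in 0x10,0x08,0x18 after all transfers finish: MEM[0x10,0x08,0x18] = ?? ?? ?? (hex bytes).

  after D0: wrote 6B at 0x09 = cf5822f860b0
  after D1: wrote 3B at 0x07 = 12be79
  after D2: wrote 8B at 0x0e = 303b5338caf412be
  after D3: wrote 8B at 0x21 = 3b5338caf412be79
  after D4: wrote 2B at 0x10 = 38ca
query mem[0x10]=0x38, mem[0x08]=0xbe, mem[0x18]=0x30

MEM[0x10,0x08,0x18] = 38 be 30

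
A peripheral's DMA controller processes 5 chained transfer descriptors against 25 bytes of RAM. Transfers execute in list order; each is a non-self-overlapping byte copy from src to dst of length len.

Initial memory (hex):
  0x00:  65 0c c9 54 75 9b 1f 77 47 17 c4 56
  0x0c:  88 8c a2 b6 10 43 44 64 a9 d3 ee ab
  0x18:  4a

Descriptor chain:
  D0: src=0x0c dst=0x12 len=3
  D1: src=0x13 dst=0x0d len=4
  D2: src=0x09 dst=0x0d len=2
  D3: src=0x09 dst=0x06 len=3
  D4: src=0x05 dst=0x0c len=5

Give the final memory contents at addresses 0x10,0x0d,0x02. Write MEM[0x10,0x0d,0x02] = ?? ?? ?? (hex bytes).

MEM[0x10,0x0d,0x02] = 17 17 c9

D0: mem[0x12..0x14] <- [88 8c a2]
D1: mem[0x0d..0x10] <- [8c a2 d3 ee]
D2: mem[0x0d..0x0e] <- [17 c4]
D3: mem[0x06..0x08] <- [17 c4 56]
D4: mem[0x0c..0x10] <- [9b 17 c4 56 17]
query mem[0x10]=0x17, mem[0x0d]=0x17, mem[0x02]=0xc9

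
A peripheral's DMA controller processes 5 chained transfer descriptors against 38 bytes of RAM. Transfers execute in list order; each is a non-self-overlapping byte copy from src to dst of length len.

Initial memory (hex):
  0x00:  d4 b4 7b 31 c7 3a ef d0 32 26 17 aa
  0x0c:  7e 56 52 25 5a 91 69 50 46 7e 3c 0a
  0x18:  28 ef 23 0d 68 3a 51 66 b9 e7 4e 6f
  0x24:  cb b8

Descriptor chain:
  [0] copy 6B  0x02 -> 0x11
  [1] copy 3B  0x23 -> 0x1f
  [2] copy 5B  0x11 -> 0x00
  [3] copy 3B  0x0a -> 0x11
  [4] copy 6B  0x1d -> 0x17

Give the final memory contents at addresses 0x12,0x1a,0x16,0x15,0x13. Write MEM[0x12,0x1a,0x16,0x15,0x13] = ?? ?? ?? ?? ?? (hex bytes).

[0] 0x02->0x11 len=6 : 7b 31 c7 3a ef d0
[1] 0x23->0x1f len=3 : 6f cb b8
[2] 0x11->0x00 len=5 : 7b 31 c7 3a ef
[3] 0x0a->0x11 len=3 : 17 aa 7e
[4] 0x1d->0x17 len=6 : 3a 51 6f cb b8 4e
query mem[0x12]=0xaa, mem[0x1a]=0xcb, mem[0x16]=0xd0, mem[0x15]=0xef, mem[0x13]=0x7e

MEM[0x12,0x1a,0x16,0x15,0x13] = aa cb d0 ef 7e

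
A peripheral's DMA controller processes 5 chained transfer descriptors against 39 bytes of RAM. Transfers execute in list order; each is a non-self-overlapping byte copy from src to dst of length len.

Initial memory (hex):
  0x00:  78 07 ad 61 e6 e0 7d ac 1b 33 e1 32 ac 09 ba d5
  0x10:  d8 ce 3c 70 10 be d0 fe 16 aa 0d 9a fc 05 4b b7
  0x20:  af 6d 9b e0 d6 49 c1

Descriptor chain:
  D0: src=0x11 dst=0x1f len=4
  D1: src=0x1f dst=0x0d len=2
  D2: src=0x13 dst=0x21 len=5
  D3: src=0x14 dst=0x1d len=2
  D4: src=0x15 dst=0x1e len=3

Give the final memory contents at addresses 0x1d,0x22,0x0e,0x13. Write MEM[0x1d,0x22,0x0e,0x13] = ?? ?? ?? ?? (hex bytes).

MEM[0x1d,0x22,0x0e,0x13] = 10 10 3c 70

#0 dst[0x1f+4] := {0xce,0x3c,0x70,0x10}
#1 dst[0x0d+2] := {0xce,0x3c}
#2 dst[0x21+5] := {0x70,0x10,0xbe,0xd0,0xfe}
#3 dst[0x1d+2] := {0x10,0xbe}
#4 dst[0x1e+3] := {0xbe,0xd0,0xfe}
query mem[0x1d]=0x10, mem[0x22]=0x10, mem[0x0e]=0x3c, mem[0x13]=0x70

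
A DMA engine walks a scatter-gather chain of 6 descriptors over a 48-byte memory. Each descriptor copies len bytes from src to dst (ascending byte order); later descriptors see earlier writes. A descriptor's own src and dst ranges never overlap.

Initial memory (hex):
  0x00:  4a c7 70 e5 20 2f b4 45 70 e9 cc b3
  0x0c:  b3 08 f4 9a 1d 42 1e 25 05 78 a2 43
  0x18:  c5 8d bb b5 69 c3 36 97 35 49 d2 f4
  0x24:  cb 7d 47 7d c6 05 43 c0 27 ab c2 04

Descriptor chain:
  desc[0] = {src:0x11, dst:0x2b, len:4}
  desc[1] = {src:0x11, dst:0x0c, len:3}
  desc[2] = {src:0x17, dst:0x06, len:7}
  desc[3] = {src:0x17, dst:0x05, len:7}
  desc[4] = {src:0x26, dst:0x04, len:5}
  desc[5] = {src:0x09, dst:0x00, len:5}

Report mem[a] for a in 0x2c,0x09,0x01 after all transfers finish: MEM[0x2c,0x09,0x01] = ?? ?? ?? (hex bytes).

[0] 0x11->0x2b len=4 : 42 1e 25 05
[1] 0x11->0x0c len=3 : 42 1e 25
[2] 0x17->0x06 len=7 : 43 c5 8d bb b5 69 c3
[3] 0x17->0x05 len=7 : 43 c5 8d bb b5 69 c3
[4] 0x26->0x04 len=5 : 47 7d c6 05 43
[5] 0x09->0x00 len=5 : b5 69 c3 c3 1e
query mem[0x2c]=0x1e, mem[0x09]=0xb5, mem[0x01]=0x69

MEM[0x2c,0x09,0x01] = 1e b5 69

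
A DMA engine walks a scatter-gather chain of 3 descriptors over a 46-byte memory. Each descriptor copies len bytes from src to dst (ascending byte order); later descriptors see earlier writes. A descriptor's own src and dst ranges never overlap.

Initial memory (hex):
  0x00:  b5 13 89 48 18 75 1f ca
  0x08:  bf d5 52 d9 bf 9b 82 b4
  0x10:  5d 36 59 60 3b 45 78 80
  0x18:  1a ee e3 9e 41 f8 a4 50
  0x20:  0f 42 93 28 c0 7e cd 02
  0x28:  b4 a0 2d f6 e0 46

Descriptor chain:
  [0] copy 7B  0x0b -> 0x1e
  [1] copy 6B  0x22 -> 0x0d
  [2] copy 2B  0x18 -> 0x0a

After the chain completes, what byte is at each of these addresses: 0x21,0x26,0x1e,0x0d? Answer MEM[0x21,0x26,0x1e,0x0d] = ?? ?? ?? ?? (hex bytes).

D0: mem[0x1e..0x24] <- [d9 bf 9b 82 b4 5d 36]
D1: mem[0x0d..0x12] <- [b4 5d 36 7e cd 02]
D2: mem[0x0a..0x0b] <- [1a ee]
query mem[0x21]=0x82, mem[0x26]=0xcd, mem[0x1e]=0xd9, mem[0x0d]=0xb4

MEM[0x21,0x26,0x1e,0x0d] = 82 cd d9 b4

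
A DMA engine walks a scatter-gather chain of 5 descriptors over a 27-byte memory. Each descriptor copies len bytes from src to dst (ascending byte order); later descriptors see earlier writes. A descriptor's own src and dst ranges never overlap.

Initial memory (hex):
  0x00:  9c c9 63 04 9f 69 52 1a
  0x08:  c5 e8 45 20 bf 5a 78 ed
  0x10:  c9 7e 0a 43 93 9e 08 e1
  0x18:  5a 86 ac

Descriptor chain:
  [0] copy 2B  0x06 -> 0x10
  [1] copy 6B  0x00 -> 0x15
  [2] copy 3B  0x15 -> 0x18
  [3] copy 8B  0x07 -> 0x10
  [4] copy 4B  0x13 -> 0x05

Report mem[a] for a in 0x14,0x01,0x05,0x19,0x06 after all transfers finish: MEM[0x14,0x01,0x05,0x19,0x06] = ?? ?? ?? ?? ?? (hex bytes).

#0 dst[0x10+2] := {0x52,0x1a}
#1 dst[0x15+6] := {0x9c,0xc9,0x63,0x04,0x9f,0x69}
#2 dst[0x18+3] := {0x9c,0xc9,0x63}
#3 dst[0x10+8] := {0x1a,0xc5,0xe8,0x45,0x20,0xbf,0x5a,0x78}
#4 dst[0x05+4] := {0x45,0x20,0xbf,0x5a}
query mem[0x14]=0x20, mem[0x01]=0xc9, mem[0x05]=0x45, mem[0x19]=0xc9, mem[0x06]=0x20

MEM[0x14,0x01,0x05,0x19,0x06] = 20 c9 45 c9 20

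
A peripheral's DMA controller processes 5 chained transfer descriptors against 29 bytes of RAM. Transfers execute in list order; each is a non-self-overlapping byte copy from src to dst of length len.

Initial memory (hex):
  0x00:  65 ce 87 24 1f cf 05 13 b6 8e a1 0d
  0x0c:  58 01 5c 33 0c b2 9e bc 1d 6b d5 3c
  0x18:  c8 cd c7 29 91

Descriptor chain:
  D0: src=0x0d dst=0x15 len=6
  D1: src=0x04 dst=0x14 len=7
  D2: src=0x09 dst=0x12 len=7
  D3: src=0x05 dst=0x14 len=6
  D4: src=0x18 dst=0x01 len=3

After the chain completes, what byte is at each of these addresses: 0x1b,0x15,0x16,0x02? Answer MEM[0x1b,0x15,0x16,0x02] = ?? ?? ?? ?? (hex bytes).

MEM[0x1b,0x15,0x16,0x02] = 29 05 13 a1

#0 dst[0x15+6] := {0x01,0x5c,0x33,0x0c,0xb2,0x9e}
#1 dst[0x14+7] := {0x1f,0xcf,0x05,0x13,0xb6,0x8e,0xa1}
#2 dst[0x12+7] := {0x8e,0xa1,0x0d,0x58,0x01,0x5c,0x33}
#3 dst[0x14+6] := {0xcf,0x05,0x13,0xb6,0x8e,0xa1}
#4 dst[0x01+3] := {0x8e,0xa1,0xa1}
query mem[0x1b]=0x29, mem[0x15]=0x05, mem[0x16]=0x13, mem[0x02]=0xa1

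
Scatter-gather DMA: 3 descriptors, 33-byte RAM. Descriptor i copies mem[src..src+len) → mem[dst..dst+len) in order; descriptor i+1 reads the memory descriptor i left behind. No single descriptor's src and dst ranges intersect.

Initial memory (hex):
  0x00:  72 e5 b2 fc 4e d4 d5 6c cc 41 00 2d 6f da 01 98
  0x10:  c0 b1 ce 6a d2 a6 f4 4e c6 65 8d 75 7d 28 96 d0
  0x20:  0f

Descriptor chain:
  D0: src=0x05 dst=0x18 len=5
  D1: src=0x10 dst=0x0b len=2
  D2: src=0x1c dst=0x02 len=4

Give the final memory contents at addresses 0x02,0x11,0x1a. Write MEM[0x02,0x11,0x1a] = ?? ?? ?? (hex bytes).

  after D0: wrote 5B at 0x18 = d4d56ccc41
  after D1: wrote 2B at 0x0b = c0b1
  after D2: wrote 4B at 0x02 = 412896d0
query mem[0x02]=0x41, mem[0x11]=0xb1, mem[0x1a]=0x6c

MEM[0x02,0x11,0x1a] = 41 b1 6c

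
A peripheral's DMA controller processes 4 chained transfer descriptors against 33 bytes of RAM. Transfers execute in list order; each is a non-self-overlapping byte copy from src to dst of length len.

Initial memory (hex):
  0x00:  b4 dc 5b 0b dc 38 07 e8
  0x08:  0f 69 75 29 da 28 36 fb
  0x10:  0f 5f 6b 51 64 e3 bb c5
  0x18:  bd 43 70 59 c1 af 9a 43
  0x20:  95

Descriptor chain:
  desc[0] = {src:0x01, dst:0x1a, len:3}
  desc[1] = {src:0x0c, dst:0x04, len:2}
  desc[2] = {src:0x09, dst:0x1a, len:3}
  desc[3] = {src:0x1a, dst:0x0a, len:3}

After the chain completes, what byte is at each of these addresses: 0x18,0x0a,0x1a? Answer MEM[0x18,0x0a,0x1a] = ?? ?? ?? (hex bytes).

MEM[0x18,0x0a,0x1a] = bd 69 69

  after D0: wrote 3B at 0x1a = dc5b0b
  after D1: wrote 2B at 0x04 = da28
  after D2: wrote 3B at 0x1a = 697529
  after D3: wrote 3B at 0x0a = 697529
query mem[0x18]=0xbd, mem[0x0a]=0x69, mem[0x1a]=0x69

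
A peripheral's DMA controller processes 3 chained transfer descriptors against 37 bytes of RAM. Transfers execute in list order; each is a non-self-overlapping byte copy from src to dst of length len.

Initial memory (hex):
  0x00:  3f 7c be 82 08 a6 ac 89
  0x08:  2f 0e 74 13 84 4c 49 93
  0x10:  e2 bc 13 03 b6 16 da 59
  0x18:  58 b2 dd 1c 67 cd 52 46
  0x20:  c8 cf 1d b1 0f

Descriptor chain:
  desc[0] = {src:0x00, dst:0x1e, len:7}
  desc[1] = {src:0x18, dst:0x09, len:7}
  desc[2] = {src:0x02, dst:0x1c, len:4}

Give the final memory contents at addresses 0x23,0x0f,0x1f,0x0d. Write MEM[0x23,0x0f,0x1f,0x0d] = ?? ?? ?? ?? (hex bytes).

D0: mem[0x1e..0x24] <- [3f 7c be 82 08 a6 ac]
D1: mem[0x09..0x0f] <- [58 b2 dd 1c 67 cd 3f]
D2: mem[0x1c..0x1f] <- [be 82 08 a6]
query mem[0x23]=0xa6, mem[0x0f]=0x3f, mem[0x1f]=0xa6, mem[0x0d]=0x67

MEM[0x23,0x0f,0x1f,0x0d] = a6 3f a6 67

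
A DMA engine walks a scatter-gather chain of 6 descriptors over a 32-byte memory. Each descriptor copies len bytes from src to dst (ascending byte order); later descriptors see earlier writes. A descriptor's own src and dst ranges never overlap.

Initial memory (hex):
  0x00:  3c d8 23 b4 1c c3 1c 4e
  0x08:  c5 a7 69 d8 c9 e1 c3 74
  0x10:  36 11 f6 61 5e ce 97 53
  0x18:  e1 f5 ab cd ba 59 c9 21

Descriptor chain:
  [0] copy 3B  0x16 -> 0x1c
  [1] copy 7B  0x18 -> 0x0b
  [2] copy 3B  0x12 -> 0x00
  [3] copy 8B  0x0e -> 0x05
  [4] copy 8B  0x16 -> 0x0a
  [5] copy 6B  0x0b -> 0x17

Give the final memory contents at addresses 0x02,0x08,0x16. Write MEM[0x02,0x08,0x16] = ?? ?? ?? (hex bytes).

MEM[0x02,0x08,0x16] = 5e e1 97

  after D0: wrote 3B at 0x1c = 9753e1
  after D1: wrote 7B at 0x0b = e1f5abcd9753e1
  after D2: wrote 3B at 0x00 = f6615e
  after D3: wrote 8B at 0x05 = cd9753e1f6615ece
  after D4: wrote 8B at 0x0a = 9753e1f5abcd9753
  after D5: wrote 6B at 0x17 = 53e1f5abcd97
query mem[0x02]=0x5e, mem[0x08]=0xe1, mem[0x16]=0x97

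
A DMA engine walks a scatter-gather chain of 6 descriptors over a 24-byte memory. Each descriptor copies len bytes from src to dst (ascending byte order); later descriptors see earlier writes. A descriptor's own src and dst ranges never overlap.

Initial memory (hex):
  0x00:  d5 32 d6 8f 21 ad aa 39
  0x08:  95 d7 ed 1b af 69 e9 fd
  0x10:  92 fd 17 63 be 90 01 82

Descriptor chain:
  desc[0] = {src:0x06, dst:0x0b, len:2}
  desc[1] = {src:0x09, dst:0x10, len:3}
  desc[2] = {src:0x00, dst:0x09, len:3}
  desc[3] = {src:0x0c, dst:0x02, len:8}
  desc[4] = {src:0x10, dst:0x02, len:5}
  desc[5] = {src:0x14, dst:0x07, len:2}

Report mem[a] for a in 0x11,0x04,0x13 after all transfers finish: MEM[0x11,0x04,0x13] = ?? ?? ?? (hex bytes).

MEM[0x11,0x04,0x13] = ed aa 63

D0: mem[0x0b..0x0c] <- [aa 39]
D1: mem[0x10..0x12] <- [d7 ed aa]
D2: mem[0x09..0x0b] <- [d5 32 d6]
D3: mem[0x02..0x09] <- [39 69 e9 fd d7 ed aa 63]
D4: mem[0x02..0x06] <- [d7 ed aa 63 be]
D5: mem[0x07..0x08] <- [be 90]
query mem[0x11]=0xed, mem[0x04]=0xaa, mem[0x13]=0x63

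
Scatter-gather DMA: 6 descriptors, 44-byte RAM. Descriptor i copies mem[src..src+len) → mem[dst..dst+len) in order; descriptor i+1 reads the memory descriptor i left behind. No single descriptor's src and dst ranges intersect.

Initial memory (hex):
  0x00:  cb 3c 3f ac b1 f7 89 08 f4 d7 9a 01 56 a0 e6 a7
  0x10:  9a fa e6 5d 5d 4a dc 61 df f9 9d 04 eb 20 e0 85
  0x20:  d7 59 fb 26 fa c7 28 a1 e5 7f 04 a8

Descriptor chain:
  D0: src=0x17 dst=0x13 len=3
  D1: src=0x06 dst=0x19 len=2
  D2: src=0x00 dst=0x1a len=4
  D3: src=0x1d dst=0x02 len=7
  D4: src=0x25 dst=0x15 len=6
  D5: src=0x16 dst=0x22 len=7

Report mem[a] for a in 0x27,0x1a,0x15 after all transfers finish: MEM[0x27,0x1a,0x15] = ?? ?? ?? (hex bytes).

MEM[0x27,0x1a,0x15] = 3c 04 c7

D0: mem[0x13..0x15] <- [61 df f9]
D1: mem[0x19..0x1a] <- [89 08]
D2: mem[0x1a..0x1d] <- [cb 3c 3f ac]
D3: mem[0x02..0x08] <- [ac e0 85 d7 59 fb 26]
D4: mem[0x15..0x1a] <- [c7 28 a1 e5 7f 04]
D5: mem[0x22..0x28] <- [28 a1 e5 7f 04 3c 3f]
query mem[0x27]=0x3c, mem[0x1a]=0x04, mem[0x15]=0xc7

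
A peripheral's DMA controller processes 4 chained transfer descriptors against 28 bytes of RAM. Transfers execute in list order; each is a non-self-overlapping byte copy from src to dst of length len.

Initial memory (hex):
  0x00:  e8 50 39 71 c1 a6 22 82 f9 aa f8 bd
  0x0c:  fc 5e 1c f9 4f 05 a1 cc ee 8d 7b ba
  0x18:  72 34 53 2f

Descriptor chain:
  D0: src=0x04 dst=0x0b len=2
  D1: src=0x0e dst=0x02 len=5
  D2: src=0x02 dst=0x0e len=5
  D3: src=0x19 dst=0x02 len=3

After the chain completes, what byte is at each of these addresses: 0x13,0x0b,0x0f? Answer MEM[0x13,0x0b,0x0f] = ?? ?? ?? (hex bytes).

#0 dst[0x0b+2] := {0xc1,0xa6}
#1 dst[0x02+5] := {0x1c,0xf9,0x4f,0x05,0xa1}
#2 dst[0x0e+5] := {0x1c,0xf9,0x4f,0x05,0xa1}
#3 dst[0x02+3] := {0x34,0x53,0x2f}
query mem[0x13]=0xcc, mem[0x0b]=0xc1, mem[0x0f]=0xf9

MEM[0x13,0x0b,0x0f] = cc c1 f9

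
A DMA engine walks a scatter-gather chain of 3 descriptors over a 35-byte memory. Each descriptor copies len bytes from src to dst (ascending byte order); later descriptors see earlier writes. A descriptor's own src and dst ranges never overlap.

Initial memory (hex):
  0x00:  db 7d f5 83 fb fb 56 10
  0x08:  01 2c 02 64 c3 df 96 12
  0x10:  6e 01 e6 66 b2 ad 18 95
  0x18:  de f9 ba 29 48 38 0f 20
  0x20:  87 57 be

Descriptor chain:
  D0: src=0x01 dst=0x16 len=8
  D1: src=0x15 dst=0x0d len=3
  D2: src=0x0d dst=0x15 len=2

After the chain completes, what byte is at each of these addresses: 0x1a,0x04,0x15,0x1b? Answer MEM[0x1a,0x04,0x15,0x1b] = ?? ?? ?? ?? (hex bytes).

MEM[0x1a,0x04,0x15,0x1b] = fb fb ad 56

#0 dst[0x16+8] := {0x7d,0xf5,0x83,0xfb,0xfb,0x56,0x10,0x01}
#1 dst[0x0d+3] := {0xad,0x7d,0xf5}
#2 dst[0x15+2] := {0xad,0x7d}
query mem[0x1a]=0xfb, mem[0x04]=0xfb, mem[0x15]=0xad, mem[0x1b]=0x56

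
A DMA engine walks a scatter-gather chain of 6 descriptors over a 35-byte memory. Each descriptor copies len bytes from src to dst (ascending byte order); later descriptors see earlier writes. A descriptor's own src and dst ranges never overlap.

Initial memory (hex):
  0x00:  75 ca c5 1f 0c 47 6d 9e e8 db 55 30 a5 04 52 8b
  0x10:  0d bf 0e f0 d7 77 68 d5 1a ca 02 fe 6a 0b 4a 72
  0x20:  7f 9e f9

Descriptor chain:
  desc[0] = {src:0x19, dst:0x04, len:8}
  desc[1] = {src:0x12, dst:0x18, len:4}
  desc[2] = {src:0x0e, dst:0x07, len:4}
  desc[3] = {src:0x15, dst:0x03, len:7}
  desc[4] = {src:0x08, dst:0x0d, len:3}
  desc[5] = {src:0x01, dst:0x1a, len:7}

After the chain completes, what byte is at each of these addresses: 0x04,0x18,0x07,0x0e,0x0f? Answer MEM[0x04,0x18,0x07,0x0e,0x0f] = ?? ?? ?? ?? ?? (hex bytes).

  after D0: wrote 8B at 0x04 = ca02fe6a0b4a727f
  after D1: wrote 4B at 0x18 = 0ef0d777
  after D2: wrote 4B at 0x07 = 528b0dbf
  after D3: wrote 7B at 0x03 = 7768d50ef0d777
  after D4: wrote 3B at 0x0d = d777bf
  after D5: wrote 7B at 0x1a = cac57768d50ef0
query mem[0x04]=0x68, mem[0x18]=0x0e, mem[0x07]=0xf0, mem[0x0e]=0x77, mem[0x0f]=0xbf

MEM[0x04,0x18,0x07,0x0e,0x0f] = 68 0e f0 77 bf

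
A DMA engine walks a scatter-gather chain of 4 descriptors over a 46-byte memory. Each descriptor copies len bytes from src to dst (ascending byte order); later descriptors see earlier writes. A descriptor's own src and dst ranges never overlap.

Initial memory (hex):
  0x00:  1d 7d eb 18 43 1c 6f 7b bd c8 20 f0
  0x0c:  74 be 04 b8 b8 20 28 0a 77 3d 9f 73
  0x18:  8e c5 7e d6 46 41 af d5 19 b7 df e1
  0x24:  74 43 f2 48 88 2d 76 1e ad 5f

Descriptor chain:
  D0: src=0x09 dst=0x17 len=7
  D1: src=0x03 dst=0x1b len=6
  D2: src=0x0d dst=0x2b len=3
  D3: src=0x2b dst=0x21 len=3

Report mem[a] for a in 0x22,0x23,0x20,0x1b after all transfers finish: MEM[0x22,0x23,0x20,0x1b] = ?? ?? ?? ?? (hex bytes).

MEM[0x22,0x23,0x20,0x1b] = 04 b8 bd 18

D0: mem[0x17..0x1d] <- [c8 20 f0 74 be 04 b8]
D1: mem[0x1b..0x20] <- [18 43 1c 6f 7b bd]
D2: mem[0x2b..0x2d] <- [be 04 b8]
D3: mem[0x21..0x23] <- [be 04 b8]
query mem[0x22]=0x04, mem[0x23]=0xb8, mem[0x20]=0xbd, mem[0x1b]=0x18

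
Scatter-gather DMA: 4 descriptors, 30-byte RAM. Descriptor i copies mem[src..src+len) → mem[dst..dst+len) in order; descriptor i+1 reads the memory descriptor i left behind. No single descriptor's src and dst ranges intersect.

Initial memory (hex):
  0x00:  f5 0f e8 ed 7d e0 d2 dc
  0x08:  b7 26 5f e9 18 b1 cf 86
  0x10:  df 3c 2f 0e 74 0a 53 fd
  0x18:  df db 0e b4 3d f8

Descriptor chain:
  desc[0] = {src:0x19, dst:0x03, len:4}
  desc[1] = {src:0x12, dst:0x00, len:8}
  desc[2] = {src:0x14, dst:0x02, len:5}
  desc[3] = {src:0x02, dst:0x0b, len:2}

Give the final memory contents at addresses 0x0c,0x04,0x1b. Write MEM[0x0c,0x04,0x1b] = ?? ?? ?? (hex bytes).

  after D0: wrote 4B at 0x03 = db0eb43d
  after D1: wrote 8B at 0x00 = 2f0e740a53fddfdb
  after D2: wrote 5B at 0x02 = 740a53fddf
  after D3: wrote 2B at 0x0b = 740a
query mem[0x0c]=0x0a, mem[0x04]=0x53, mem[0x1b]=0xb4

MEM[0x0c,0x04,0x1b] = 0a 53 b4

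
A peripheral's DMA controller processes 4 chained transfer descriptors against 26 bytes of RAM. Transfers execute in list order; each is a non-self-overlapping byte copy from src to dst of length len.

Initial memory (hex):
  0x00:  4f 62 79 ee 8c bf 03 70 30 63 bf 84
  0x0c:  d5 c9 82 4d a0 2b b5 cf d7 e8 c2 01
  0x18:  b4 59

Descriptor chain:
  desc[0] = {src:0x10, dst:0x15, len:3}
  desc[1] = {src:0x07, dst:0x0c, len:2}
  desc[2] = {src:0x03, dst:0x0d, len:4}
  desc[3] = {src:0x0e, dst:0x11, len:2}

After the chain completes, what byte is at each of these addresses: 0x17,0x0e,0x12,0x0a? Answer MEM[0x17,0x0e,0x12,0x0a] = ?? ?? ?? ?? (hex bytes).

MEM[0x17,0x0e,0x12,0x0a] = b5 8c bf bf

  after D0: wrote 3B at 0x15 = a02bb5
  after D1: wrote 2B at 0x0c = 7030
  after D2: wrote 4B at 0x0d = ee8cbf03
  after D3: wrote 2B at 0x11 = 8cbf
query mem[0x17]=0xb5, mem[0x0e]=0x8c, mem[0x12]=0xbf, mem[0x0a]=0xbf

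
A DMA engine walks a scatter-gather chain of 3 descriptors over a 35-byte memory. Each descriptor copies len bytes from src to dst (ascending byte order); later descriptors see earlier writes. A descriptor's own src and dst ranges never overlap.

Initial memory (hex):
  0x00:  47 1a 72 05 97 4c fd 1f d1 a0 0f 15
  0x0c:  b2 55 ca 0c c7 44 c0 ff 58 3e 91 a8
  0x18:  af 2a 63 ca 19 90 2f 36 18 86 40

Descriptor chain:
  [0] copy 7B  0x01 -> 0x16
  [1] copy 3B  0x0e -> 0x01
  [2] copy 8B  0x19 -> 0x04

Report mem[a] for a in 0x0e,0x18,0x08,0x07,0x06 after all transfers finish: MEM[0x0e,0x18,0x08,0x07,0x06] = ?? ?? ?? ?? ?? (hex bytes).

#0 dst[0x16+7] := {0x1a,0x72,0x05,0x97,0x4c,0xfd,0x1f}
#1 dst[0x01+3] := {0xca,0x0c,0xc7}
#2 dst[0x04+8] := {0x97,0x4c,0xfd,0x1f,0x90,0x2f,0x36,0x18}
query mem[0x0e]=0xca, mem[0x18]=0x05, mem[0x08]=0x90, mem[0x07]=0x1f, mem[0x06]=0xfd

MEM[0x0e,0x18,0x08,0x07,0x06] = ca 05 90 1f fd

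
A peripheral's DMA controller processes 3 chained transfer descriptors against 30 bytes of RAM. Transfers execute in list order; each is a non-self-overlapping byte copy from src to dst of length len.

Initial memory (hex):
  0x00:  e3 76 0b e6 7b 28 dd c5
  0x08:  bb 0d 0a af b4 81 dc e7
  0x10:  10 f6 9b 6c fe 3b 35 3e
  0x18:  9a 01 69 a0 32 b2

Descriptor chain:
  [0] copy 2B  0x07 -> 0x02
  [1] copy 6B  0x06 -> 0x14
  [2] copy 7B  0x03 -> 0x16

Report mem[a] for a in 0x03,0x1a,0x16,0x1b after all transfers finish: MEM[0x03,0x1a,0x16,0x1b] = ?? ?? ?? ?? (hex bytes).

MEM[0x03,0x1a,0x16,0x1b] = bb c5 bb bb

  after D0: wrote 2B at 0x02 = c5bb
  after D1: wrote 6B at 0x14 = ddc5bb0d0aaf
  after D2: wrote 7B at 0x16 = bb7b28ddc5bb0d
query mem[0x03]=0xbb, mem[0x1a]=0xc5, mem[0x16]=0xbb, mem[0x1b]=0xbb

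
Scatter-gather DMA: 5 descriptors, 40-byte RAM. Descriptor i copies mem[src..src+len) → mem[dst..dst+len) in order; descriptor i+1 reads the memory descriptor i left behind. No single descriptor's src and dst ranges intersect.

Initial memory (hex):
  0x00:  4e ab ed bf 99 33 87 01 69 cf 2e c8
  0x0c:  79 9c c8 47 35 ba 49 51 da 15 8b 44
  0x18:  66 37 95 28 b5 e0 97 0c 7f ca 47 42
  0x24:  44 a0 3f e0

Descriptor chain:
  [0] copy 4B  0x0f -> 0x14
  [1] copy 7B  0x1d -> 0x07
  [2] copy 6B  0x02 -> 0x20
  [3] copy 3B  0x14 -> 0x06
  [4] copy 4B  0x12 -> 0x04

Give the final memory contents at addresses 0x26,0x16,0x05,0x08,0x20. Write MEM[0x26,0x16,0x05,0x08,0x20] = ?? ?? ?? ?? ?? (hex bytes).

[0] 0x0f->0x14 len=4 : 47 35 ba 49
[1] 0x1d->0x07 len=7 : e0 97 0c 7f ca 47 42
[2] 0x02->0x20 len=6 : ed bf 99 33 87 e0
[3] 0x14->0x06 len=3 : 47 35 ba
[4] 0x12->0x04 len=4 : 49 51 47 35
query mem[0x26]=0x3f, mem[0x16]=0xba, mem[0x05]=0x51, mem[0x08]=0xba, mem[0x20]=0xed

MEM[0x26,0x16,0x05,0x08,0x20] = 3f ba 51 ba ed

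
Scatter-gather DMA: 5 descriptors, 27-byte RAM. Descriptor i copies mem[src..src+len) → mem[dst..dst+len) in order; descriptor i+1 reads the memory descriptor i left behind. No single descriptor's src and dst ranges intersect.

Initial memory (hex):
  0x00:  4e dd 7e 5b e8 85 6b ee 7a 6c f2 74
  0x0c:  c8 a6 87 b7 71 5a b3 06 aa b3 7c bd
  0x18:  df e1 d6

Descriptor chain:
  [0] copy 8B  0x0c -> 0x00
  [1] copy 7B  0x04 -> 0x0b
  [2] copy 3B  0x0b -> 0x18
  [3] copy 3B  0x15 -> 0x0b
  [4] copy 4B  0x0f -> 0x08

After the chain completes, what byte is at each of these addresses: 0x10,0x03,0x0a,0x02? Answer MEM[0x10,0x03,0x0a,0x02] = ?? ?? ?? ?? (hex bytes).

MEM[0x10,0x03,0x0a,0x02] = 6c b7 f2 87

[0] 0x0c->0x00 len=8 : c8 a6 87 b7 71 5a b3 06
[1] 0x04->0x0b len=7 : 71 5a b3 06 7a 6c f2
[2] 0x0b->0x18 len=3 : 71 5a b3
[3] 0x15->0x0b len=3 : b3 7c bd
[4] 0x0f->0x08 len=4 : 7a 6c f2 b3
query mem[0x10]=0x6c, mem[0x03]=0xb7, mem[0x0a]=0xf2, mem[0x02]=0x87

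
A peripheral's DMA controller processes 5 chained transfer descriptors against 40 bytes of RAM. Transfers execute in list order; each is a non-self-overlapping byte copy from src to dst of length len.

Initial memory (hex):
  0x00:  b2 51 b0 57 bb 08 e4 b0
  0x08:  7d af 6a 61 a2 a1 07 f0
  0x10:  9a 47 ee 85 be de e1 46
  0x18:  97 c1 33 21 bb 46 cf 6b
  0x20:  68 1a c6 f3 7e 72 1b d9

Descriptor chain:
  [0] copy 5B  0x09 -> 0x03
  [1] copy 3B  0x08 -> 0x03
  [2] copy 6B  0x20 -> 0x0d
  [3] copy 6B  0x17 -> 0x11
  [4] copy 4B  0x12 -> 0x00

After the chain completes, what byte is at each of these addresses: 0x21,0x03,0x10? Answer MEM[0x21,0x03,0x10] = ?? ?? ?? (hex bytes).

#0 dst[0x03+5] := {0xaf,0x6a,0x61,0xa2,0xa1}
#1 dst[0x03+3] := {0x7d,0xaf,0x6a}
#2 dst[0x0d+6] := {0x68,0x1a,0xc6,0xf3,0x7e,0x72}
#3 dst[0x11+6] := {0x46,0x97,0xc1,0x33,0x21,0xbb}
#4 dst[0x00+4] := {0x97,0xc1,0x33,0x21}
query mem[0x21]=0x1a, mem[0x03]=0x21, mem[0x10]=0xf3

MEM[0x21,0x03,0x10] = 1a 21 f3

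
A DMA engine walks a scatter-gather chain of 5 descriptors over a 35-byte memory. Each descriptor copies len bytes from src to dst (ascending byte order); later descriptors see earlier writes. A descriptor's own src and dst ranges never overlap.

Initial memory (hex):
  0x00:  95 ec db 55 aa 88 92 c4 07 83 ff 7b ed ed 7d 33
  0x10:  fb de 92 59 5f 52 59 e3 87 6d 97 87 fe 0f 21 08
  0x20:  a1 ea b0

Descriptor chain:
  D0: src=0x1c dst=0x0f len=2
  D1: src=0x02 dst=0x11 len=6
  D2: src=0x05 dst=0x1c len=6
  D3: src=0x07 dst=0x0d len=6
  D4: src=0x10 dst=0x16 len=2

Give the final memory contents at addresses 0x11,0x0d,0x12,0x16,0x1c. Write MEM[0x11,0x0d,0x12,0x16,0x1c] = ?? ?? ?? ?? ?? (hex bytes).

MEM[0x11,0x0d,0x12,0x16,0x1c] = 7b c4 ed ff 88

#0 dst[0x0f+2] := {0xfe,0x0f}
#1 dst[0x11+6] := {0xdb,0x55,0xaa,0x88,0x92,0xc4}
#2 dst[0x1c+6] := {0x88,0x92,0xc4,0x07,0x83,0xff}
#3 dst[0x0d+6] := {0xc4,0x07,0x83,0xff,0x7b,0xed}
#4 dst[0x16+2] := {0xff,0x7b}
query mem[0x11]=0x7b, mem[0x0d]=0xc4, mem[0x12]=0xed, mem[0x16]=0xff, mem[0x1c]=0x88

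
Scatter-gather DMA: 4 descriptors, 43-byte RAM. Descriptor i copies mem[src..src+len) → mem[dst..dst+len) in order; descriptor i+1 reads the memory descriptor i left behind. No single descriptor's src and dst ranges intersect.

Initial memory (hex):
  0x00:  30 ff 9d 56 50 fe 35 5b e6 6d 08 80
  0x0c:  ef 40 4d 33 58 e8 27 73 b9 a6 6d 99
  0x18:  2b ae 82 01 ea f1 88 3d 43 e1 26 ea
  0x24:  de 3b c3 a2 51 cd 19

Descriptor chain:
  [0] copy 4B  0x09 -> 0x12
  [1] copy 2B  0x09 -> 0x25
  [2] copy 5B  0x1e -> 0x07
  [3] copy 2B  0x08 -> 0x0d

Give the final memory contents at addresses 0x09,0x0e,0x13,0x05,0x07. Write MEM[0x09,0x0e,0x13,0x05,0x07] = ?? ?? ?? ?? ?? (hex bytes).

D0: mem[0x12..0x15] <- [6d 08 80 ef]
D1: mem[0x25..0x26] <- [6d 08]
D2: mem[0x07..0x0b] <- [88 3d 43 e1 26]
D3: mem[0x0d..0x0e] <- [3d 43]
query mem[0x09]=0x43, mem[0x0e]=0x43, mem[0x13]=0x08, mem[0x05]=0xfe, mem[0x07]=0x88

MEM[0x09,0x0e,0x13,0x05,0x07] = 43 43 08 fe 88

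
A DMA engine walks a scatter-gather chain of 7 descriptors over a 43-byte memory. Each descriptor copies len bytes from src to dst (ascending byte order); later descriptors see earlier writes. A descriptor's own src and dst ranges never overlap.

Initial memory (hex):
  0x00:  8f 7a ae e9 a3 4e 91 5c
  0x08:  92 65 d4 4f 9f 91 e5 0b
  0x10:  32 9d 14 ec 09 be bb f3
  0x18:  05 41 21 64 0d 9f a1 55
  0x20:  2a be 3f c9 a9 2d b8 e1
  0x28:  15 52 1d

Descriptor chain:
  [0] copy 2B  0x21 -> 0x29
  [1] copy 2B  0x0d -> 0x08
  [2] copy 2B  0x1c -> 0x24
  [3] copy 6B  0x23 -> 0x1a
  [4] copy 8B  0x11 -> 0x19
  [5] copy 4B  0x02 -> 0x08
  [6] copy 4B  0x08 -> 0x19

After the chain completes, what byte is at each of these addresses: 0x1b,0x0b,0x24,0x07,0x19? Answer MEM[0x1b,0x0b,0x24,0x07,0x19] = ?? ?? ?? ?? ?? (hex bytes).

D0: mem[0x29..0x2a] <- [be 3f]
D1: mem[0x08..0x09] <- [91 e5]
D2: mem[0x24..0x25] <- [0d 9f]
D3: mem[0x1a..0x1f] <- [c9 0d 9f b8 e1 15]
D4: mem[0x19..0x20] <- [9d 14 ec 09 be bb f3 05]
D5: mem[0x08..0x0b] <- [ae e9 a3 4e]
D6: mem[0x19..0x1c] <- [ae e9 a3 4e]
query mem[0x1b]=0xa3, mem[0x0b]=0x4e, mem[0x24]=0x0d, mem[0x07]=0x5c, mem[0x19]=0xae

MEM[0x1b,0x0b,0x24,0x07,0x19] = a3 4e 0d 5c ae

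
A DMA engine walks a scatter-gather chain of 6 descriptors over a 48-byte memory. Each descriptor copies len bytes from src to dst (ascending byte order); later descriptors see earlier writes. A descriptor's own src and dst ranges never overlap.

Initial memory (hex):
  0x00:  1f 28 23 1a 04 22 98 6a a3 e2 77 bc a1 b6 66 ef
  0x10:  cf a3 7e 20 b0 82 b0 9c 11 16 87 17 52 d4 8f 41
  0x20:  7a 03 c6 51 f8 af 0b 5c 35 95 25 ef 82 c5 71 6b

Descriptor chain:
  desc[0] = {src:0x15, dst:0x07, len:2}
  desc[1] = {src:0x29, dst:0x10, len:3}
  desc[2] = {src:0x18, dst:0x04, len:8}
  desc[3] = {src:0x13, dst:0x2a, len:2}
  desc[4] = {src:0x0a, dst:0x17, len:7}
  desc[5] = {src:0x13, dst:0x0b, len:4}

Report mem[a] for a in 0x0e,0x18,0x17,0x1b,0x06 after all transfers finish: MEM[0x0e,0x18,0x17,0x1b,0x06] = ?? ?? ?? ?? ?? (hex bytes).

  after D0: wrote 2B at 0x07 = 82b0
  after D1: wrote 3B at 0x10 = 9525ef
  after D2: wrote 8B at 0x04 = 1116871752d48f41
  after D3: wrote 2B at 0x2a = 20b0
  after D4: wrote 7B at 0x17 = 8f41a1b666ef95
  after D5: wrote 4B at 0x0b = 20b082b0
query mem[0x0e]=0xb0, mem[0x18]=0x41, mem[0x17]=0x8f, mem[0x1b]=0x66, mem[0x06]=0x87

MEM[0x0e,0x18,0x17,0x1b,0x06] = b0 41 8f 66 87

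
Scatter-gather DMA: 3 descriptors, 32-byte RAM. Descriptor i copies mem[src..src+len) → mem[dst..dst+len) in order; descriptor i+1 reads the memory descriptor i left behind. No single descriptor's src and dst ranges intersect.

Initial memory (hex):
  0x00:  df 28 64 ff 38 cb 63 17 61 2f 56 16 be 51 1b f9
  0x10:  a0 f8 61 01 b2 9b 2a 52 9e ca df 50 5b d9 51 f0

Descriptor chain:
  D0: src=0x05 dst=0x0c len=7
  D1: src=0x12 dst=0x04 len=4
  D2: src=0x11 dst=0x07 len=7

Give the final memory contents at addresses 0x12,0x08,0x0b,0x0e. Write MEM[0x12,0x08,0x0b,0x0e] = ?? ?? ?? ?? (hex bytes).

MEM[0x12,0x08,0x0b,0x0e] = 16 16 9b 17

#0 dst[0x0c+7] := {0xcb,0x63,0x17,0x61,0x2f,0x56,0x16}
#1 dst[0x04+4] := {0x16,0x01,0xb2,0x9b}
#2 dst[0x07+7] := {0x56,0x16,0x01,0xb2,0x9b,0x2a,0x52}
query mem[0x12]=0x16, mem[0x08]=0x16, mem[0x0b]=0x9b, mem[0x0e]=0x17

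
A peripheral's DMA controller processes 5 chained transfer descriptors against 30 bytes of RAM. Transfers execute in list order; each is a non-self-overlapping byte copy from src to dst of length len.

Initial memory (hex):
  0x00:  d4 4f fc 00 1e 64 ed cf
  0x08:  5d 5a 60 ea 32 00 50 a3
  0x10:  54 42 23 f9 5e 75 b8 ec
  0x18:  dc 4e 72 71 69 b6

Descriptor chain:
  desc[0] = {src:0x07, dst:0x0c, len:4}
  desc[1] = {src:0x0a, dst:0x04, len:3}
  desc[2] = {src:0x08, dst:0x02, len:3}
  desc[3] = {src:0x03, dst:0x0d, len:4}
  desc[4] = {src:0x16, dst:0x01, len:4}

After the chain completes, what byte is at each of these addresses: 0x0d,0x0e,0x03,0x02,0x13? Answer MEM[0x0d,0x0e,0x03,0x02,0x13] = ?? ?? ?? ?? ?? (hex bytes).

  after D0: wrote 4B at 0x0c = cf5d5a60
  after D1: wrote 3B at 0x04 = 60eacf
  after D2: wrote 3B at 0x02 = 5d5a60
  after D3: wrote 4B at 0x0d = 5a60eacf
  after D4: wrote 4B at 0x01 = b8ecdc4e
query mem[0x0d]=0x5a, mem[0x0e]=0x60, mem[0x03]=0xdc, mem[0x02]=0xec, mem[0x13]=0xf9

MEM[0x0d,0x0e,0x03,0x02,0x13] = 5a 60 dc ec f9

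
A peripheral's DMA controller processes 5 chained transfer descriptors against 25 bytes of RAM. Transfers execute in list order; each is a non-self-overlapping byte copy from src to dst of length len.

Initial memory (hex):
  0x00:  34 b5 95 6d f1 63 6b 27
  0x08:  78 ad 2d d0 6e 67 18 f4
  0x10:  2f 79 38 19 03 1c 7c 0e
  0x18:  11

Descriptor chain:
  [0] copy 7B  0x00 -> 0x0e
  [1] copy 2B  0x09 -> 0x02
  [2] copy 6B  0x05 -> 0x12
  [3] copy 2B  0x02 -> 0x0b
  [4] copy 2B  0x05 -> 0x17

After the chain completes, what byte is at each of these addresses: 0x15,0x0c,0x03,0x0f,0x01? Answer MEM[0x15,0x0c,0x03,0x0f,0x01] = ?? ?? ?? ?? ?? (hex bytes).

[0] 0x00->0x0e len=7 : 34 b5 95 6d f1 63 6b
[1] 0x09->0x02 len=2 : ad 2d
[2] 0x05->0x12 len=6 : 63 6b 27 78 ad 2d
[3] 0x02->0x0b len=2 : ad 2d
[4] 0x05->0x17 len=2 : 63 6b
query mem[0x15]=0x78, mem[0x0c]=0x2d, mem[0x03]=0x2d, mem[0x0f]=0xb5, mem[0x01]=0xb5

MEM[0x15,0x0c,0x03,0x0f,0x01] = 78 2d 2d b5 b5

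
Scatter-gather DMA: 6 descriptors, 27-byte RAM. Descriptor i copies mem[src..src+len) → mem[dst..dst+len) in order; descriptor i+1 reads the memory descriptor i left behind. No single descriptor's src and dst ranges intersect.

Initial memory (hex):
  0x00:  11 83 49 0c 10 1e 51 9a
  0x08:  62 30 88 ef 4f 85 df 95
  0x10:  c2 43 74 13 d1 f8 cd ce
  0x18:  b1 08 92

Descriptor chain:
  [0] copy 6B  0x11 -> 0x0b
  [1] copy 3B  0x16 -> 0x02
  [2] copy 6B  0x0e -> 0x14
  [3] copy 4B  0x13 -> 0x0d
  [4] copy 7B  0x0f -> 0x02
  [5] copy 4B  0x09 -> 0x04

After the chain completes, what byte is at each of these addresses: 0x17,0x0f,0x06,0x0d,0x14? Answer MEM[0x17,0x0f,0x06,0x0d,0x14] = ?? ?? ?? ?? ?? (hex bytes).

D0: mem[0x0b..0x10] <- [43 74 13 d1 f8 cd]
D1: mem[0x02..0x04] <- [cd ce b1]
D2: mem[0x14..0x19] <- [d1 f8 cd 43 74 13]
D3: mem[0x0d..0x10] <- [13 d1 f8 cd]
D4: mem[0x02..0x08] <- [f8 cd 43 74 13 d1 f8]
D5: mem[0x04..0x07] <- [30 88 43 74]
query mem[0x17]=0x43, mem[0x0f]=0xf8, mem[0x06]=0x43, mem[0x0d]=0x13, mem[0x14]=0xd1

MEM[0x17,0x0f,0x06,0x0d,0x14] = 43 f8 43 13 d1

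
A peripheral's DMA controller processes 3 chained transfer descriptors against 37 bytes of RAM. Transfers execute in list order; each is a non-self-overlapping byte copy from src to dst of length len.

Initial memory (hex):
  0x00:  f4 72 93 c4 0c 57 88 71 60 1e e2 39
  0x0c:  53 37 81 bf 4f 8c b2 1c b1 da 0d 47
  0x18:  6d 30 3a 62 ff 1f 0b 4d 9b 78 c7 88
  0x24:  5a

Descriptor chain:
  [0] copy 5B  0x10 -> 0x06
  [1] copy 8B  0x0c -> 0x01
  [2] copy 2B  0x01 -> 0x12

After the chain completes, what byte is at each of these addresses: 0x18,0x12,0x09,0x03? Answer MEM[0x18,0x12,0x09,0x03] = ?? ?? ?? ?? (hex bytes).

MEM[0x18,0x12,0x09,0x03] = 6d 53 1c 81

[0] 0x10->0x06 len=5 : 4f 8c b2 1c b1
[1] 0x0c->0x01 len=8 : 53 37 81 bf 4f 8c b2 1c
[2] 0x01->0x12 len=2 : 53 37
query mem[0x18]=0x6d, mem[0x12]=0x53, mem[0x09]=0x1c, mem[0x03]=0x81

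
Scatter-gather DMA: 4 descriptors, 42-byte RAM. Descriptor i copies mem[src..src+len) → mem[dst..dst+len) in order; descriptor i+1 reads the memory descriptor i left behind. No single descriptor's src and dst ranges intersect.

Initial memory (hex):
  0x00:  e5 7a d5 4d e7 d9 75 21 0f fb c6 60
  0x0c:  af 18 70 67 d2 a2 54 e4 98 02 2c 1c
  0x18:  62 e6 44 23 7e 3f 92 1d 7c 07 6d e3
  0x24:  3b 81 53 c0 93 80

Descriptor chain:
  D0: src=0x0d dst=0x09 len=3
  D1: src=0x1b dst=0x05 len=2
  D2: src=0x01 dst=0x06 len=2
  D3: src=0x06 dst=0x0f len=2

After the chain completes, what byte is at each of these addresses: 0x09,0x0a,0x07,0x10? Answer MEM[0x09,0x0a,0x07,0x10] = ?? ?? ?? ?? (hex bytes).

#0 dst[0x09+3] := {0x18,0x70,0x67}
#1 dst[0x05+2] := {0x23,0x7e}
#2 dst[0x06+2] := {0x7a,0xd5}
#3 dst[0x0f+2] := {0x7a,0xd5}
query mem[0x09]=0x18, mem[0x0a]=0x70, mem[0x07]=0xd5, mem[0x10]=0xd5

MEM[0x09,0x0a,0x07,0x10] = 18 70 d5 d5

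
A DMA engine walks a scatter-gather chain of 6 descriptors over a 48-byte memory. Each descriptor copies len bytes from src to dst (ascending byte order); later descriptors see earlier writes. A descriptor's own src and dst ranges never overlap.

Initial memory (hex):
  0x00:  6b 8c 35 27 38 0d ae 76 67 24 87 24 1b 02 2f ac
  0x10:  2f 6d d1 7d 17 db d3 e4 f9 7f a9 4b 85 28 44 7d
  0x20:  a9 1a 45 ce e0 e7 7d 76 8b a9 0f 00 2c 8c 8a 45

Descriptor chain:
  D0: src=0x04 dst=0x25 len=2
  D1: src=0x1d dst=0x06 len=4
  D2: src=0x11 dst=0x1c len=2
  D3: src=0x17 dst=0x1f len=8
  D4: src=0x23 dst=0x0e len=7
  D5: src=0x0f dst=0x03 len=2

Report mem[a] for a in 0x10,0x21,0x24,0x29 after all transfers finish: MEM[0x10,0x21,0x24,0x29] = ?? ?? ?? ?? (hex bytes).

MEM[0x10,0x21,0x24,0x29] = d1 7f 6d a9

D0: mem[0x25..0x26] <- [38 0d]
D1: mem[0x06..0x09] <- [28 44 7d a9]
D2: mem[0x1c..0x1d] <- [6d d1]
D3: mem[0x1f..0x26] <- [e4 f9 7f a9 4b 6d d1 44]
D4: mem[0x0e..0x14] <- [4b 6d d1 44 76 8b a9]
D5: mem[0x03..0x04] <- [6d d1]
query mem[0x10]=0xd1, mem[0x21]=0x7f, mem[0x24]=0x6d, mem[0x29]=0xa9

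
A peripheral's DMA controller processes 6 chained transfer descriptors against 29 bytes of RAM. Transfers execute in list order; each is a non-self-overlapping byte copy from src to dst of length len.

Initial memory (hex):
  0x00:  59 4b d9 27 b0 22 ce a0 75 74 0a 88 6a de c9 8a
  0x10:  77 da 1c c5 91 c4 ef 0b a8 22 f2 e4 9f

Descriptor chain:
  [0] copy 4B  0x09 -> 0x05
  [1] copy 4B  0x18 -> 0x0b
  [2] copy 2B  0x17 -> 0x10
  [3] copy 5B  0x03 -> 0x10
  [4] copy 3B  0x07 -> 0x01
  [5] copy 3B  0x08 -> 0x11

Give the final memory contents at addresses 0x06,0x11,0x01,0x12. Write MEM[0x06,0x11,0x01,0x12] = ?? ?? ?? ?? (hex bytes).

  after D0: wrote 4B at 0x05 = 740a886a
  after D1: wrote 4B at 0x0b = a822f2e4
  after D2: wrote 2B at 0x10 = 0ba8
  after D3: wrote 5B at 0x10 = 27b0740a88
  after D4: wrote 3B at 0x01 = 886a74
  after D5: wrote 3B at 0x11 = 6a740a
query mem[0x06]=0x0a, mem[0x11]=0x6a, mem[0x01]=0x88, mem[0x12]=0x74

MEM[0x06,0x11,0x01,0x12] = 0a 6a 88 74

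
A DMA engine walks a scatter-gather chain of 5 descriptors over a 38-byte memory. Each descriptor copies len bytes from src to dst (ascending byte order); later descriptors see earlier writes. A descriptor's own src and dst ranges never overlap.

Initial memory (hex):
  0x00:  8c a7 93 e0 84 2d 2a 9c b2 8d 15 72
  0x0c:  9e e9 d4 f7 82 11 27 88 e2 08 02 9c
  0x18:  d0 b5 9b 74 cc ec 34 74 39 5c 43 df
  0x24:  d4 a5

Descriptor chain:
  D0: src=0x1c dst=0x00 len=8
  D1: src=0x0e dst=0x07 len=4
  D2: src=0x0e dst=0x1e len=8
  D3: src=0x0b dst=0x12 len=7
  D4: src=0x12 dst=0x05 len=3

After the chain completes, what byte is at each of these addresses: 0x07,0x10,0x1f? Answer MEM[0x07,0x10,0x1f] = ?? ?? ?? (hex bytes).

MEM[0x07,0x10,0x1f] = e9 82 f7

#0 dst[0x00+8] := {0xcc,0xec,0x34,0x74,0x39,0x5c,0x43,0xdf}
#1 dst[0x07+4] := {0xd4,0xf7,0x82,0x11}
#2 dst[0x1e+8] := {0xd4,0xf7,0x82,0x11,0x27,0x88,0xe2,0x08}
#3 dst[0x12+7] := {0x72,0x9e,0xe9,0xd4,0xf7,0x82,0x11}
#4 dst[0x05+3] := {0x72,0x9e,0xe9}
query mem[0x07]=0xe9, mem[0x10]=0x82, mem[0x1f]=0xf7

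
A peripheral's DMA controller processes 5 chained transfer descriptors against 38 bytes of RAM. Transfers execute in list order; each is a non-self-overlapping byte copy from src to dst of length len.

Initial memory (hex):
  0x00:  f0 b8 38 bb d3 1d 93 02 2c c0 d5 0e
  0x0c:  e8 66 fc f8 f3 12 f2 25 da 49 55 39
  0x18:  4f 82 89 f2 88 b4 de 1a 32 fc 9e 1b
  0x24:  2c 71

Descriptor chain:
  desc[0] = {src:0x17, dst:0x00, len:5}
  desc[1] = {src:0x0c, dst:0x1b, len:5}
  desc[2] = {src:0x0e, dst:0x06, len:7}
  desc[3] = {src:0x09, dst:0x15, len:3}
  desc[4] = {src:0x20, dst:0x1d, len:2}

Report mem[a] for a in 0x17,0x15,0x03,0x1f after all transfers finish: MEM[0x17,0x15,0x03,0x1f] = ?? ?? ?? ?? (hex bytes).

#0 dst[0x00+5] := {0x39,0x4f,0x82,0x89,0xf2}
#1 dst[0x1b+5] := {0xe8,0x66,0xfc,0xf8,0xf3}
#2 dst[0x06+7] := {0xfc,0xf8,0xf3,0x12,0xf2,0x25,0xda}
#3 dst[0x15+3] := {0x12,0xf2,0x25}
#4 dst[0x1d+2] := {0x32,0xfc}
query mem[0x17]=0x25, mem[0x15]=0x12, mem[0x03]=0x89, mem[0x1f]=0xf3

MEM[0x17,0x15,0x03,0x1f] = 25 12 89 f3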